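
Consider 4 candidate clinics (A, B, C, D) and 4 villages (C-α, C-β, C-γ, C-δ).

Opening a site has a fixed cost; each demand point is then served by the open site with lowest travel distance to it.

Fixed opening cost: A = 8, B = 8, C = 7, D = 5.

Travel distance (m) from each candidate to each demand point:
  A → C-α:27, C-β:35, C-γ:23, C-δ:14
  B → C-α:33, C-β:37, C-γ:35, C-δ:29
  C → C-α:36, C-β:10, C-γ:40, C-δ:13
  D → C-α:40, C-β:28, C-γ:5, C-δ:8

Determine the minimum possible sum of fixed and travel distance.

Open {A, C, D}: assign each demand point to its cheapest open site.
  C-α→A 27, C-β→C 10, C-γ→D 5, C-δ→D 8
  travel distance 50, fixed 20 → total 70.
Compare {C, D}: travel distance 59 + fixed 12 = 71.
Compare {B, C, D}: travel distance 56 + fixed 20 = 76.
Compare {A, B, C, D}: travel distance 50 + fixed 28 = 78.
All other subsets cost ≥ 71. Minimum total cost: 70.

70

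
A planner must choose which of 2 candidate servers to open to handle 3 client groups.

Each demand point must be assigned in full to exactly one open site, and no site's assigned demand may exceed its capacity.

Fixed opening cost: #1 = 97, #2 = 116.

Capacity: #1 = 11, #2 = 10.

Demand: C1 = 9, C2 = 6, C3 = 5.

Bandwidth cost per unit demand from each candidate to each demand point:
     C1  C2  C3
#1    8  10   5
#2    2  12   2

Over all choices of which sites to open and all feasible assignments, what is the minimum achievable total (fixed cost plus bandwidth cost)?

Open {#1, #2}; cheapest assignment that respects the capacities:
  #1 (cap 11, load 11): C2, C3 — cost 6×10 + 5×5 = 85
  #2 (cap 10, load 9): C1 — cost 9×2 = 18
  Shipping 103, fixed 213 → total 316.
  Any other capacity-feasible assignment to {#1, #2} ships for at least 103.
Total demand is 20 and no other set of sites has combined capacity ≥ 20, so {#1, #2} is the only feasible choice of open sites. Minimum: 316.

316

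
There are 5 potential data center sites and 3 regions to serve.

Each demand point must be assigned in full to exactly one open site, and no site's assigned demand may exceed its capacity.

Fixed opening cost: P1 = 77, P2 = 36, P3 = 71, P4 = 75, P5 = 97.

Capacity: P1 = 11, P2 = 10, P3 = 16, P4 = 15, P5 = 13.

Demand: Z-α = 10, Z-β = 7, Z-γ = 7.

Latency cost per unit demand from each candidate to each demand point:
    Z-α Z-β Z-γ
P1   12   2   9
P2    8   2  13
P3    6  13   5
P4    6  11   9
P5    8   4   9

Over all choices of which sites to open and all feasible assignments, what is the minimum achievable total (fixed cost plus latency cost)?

291

Open {P2, P3, P4}; cheapest assignment that respects the capacities:
  P2 (cap 10, load 7): Z-β — cost 7×2 = 14
  P3 (cap 16, load 7): Z-γ — cost 7×5 = 35
  P4 (cap 15, load 10): Z-α — cost 10×6 = 60
  Shipping 109, fixed 182 → total 291.
  Any other capacity-feasible assignment to {P2, P3, P4} ships for at least 109.
Compare {P2, P3}: its best feasible assignment gives total 313.
Compare {P1, P2, P3}: its best feasible assignment gives total 313.
Every other set of open sites that can feasibly serve all demand totals ≥ 313 even under its best assignment. Minimum: 291.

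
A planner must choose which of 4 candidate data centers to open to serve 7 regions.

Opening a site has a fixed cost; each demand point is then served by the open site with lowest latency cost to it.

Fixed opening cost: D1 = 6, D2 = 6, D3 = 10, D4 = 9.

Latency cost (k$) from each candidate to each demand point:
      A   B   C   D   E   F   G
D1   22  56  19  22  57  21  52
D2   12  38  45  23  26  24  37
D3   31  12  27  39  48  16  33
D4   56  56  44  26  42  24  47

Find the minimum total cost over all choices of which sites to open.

Open {D1, D2, D3}: assign each demand point to its cheapest open site.
  A→D2 12, B→D3 12, C→D1 19, D→D1 22, E→D2 26, F→D3 16, G→D3 33
  latency cost 140, fixed 22 → total 162.
Compare {D2, D3}: latency cost 149 + fixed 16 = 165.
Compare {D1, D2, D3, D4}: latency cost 140 + fixed 31 = 171.
Compare {D2, D3, D4}: latency cost 149 + fixed 25 = 174.
All other subsets cost ≥ 165. Minimum total cost: 162.

162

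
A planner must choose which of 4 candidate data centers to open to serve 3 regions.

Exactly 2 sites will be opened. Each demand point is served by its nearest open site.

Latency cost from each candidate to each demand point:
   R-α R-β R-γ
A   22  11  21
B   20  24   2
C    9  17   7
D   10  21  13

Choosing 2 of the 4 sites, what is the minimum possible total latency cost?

Open {A, C}.
  R-α→C 9, R-β→A 11, R-γ→C 7  ⇒ total 27.
Compare {B, C}: total 28.
Compare {A, B}: total 33.
No size-2 selection does better; minimum is 27.

27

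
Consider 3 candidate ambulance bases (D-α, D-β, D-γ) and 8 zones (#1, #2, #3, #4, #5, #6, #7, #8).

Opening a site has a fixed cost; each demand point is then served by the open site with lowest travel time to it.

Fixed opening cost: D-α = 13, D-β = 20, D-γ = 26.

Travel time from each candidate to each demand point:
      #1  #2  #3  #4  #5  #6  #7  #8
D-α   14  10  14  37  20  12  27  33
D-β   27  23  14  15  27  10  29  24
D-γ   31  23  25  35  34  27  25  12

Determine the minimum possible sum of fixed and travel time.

167

Open {D-α, D-β}: assign each demand point to its cheapest open site.
  #1→D-α 14, #2→D-α 10, #3→D-α 14, #4→D-β 15, #5→D-α 20, #6→D-β 10, #7→D-α 27, #8→D-β 24
  travel time 134, fixed 33 → total 167.
Compare {D-α, D-β, D-γ}: travel time 120 + fixed 59 = 179.
Compare {D-α}: travel time 167 + fixed 13 = 180.
Compare {D-α, D-γ}: travel time 142 + fixed 39 = 181.
All other subsets cost ≥ 179. Minimum total cost: 167.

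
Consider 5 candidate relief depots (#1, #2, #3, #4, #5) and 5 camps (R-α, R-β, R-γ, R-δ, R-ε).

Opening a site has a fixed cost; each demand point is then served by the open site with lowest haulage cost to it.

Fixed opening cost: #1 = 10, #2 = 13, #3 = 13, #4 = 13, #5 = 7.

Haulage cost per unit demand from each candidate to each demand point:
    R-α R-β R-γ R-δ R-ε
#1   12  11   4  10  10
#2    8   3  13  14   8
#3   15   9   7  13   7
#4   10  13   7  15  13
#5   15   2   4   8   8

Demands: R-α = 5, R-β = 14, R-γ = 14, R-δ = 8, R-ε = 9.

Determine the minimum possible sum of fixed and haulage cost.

280

Open {#2, #5}: assign each demand point to its cheapest open site.
  R-α→#2 5×8=40, R-β→#5 14×2=28, R-γ→#5 14×4=56, R-δ→#5 8×8=64, R-ε→#2 9×8=72
  haulage cost 260, fixed 20 → total 280.
Compare {#2, #3, #5}: haulage cost 251 + fixed 33 = 284.
Compare {#4, #5}: haulage cost 270 + fixed 20 = 290.
Compare {#1, #2, #5}: haulage cost 260 + fixed 30 = 290.
All other subsets cost ≥ 284. Minimum total cost: 280.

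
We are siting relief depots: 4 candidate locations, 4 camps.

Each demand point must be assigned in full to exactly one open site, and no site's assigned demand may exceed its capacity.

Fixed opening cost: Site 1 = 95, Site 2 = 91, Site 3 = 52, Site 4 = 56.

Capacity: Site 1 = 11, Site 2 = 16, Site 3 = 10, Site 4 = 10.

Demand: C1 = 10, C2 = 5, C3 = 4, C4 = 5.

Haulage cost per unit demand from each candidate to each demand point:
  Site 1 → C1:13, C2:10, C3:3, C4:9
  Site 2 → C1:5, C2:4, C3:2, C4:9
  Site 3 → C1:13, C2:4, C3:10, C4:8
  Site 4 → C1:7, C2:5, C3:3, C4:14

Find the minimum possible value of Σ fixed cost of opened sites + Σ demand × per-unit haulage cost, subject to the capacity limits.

261

Open {Site 2, Site 3}; cheapest assignment that respects the capacities:
  Site 2 (cap 16, load 14): C1, C3 — cost 10×5 + 4×2 = 58
  Site 3 (cap 10, load 10): C2, C4 — cost 5×4 + 5×8 = 60
  Shipping 118, fixed 143 → total 261.
  Any other capacity-feasible assignment to {Site 2, Site 3} ships for at least 118.
Compare {Site 2, Site 4}: its best feasible assignment gives total 279.
Compare {Site 1, Site 2}: its best feasible assignment gives total 313.
Every other set of open sites that can feasibly serve all demand totals ≥ 279 even under its best assignment. Minimum: 261.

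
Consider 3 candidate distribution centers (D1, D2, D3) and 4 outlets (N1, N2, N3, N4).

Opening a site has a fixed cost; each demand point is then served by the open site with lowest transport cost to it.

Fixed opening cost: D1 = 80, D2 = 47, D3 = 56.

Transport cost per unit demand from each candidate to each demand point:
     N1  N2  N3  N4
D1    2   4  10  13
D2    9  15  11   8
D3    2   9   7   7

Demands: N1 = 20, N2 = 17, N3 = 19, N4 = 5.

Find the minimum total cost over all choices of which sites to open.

412

Open {D1, D3}: assign each demand point to its cheapest open site.
  N1→D1 20×2=40, N2→D1 17×4=68, N3→D3 19×7=133, N4→D3 5×7=35
  transport cost 276, fixed 136 → total 412.
Compare {D3}: transport cost 361 + fixed 56 = 417.
Compare {D1}: transport cost 363 + fixed 80 = 443.
Compare {D1, D2, D3}: transport cost 276 + fixed 183 = 459.
All other subsets cost ≥ 417. Minimum total cost: 412.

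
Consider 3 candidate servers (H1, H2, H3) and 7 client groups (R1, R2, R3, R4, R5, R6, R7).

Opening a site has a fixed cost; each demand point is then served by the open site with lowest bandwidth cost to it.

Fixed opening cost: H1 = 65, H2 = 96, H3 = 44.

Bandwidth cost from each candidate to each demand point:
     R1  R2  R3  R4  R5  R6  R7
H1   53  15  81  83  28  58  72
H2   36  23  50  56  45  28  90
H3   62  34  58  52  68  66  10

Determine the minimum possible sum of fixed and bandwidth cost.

383

Open {H1, H3}: assign each demand point to its cheapest open site.
  R1→H1 53, R2→H1 15, R3→H3 58, R4→H3 52, R5→H1 28, R6→H1 58, R7→H3 10
  bandwidth cost 274, fixed 109 → total 383.
Compare {H2, H3}: bandwidth cost 244 + fixed 140 = 384.
Compare {H3}: bandwidth cost 350 + fixed 44 = 394.
Compare {H2}: bandwidth cost 328 + fixed 96 = 424.
All other subsets cost ≥ 384. Minimum total cost: 383.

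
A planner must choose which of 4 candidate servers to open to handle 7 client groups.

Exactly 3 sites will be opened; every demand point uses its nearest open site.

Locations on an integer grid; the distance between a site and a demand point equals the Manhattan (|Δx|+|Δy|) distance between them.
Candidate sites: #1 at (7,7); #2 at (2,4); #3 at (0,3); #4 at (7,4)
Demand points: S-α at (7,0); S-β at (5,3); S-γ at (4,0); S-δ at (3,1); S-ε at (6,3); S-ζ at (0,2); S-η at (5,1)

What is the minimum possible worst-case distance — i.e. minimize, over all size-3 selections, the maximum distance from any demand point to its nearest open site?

6

Open {#1, #2, #4}.
  Farthest demand point is S-γ at distance 6 (to #2); all others are ≤ 6.
With {#2, #3, #4} the worst case is 6.
With {#1, #2, #3} the worst case is 7.
No size-3 selection achieves below 6.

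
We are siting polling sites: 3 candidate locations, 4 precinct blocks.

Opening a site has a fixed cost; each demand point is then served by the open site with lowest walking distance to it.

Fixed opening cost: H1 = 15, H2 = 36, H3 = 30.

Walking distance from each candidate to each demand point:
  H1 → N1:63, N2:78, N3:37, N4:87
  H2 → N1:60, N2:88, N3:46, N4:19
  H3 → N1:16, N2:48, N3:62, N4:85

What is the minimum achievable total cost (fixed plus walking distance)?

Open {H2, H3}: assign each demand point to its cheapest open site.
  N1→H3 16, N2→H3 48, N3→H2 46, N4→H2 19
  walking distance 129, fixed 66 → total 195.
Compare {H1, H2, H3}: walking distance 120 + fixed 81 = 201.
Compare {H1, H3}: walking distance 186 + fixed 45 = 231.
Compare {H3}: walking distance 211 + fixed 30 = 241.
All other subsets cost ≥ 201. Minimum total cost: 195.

195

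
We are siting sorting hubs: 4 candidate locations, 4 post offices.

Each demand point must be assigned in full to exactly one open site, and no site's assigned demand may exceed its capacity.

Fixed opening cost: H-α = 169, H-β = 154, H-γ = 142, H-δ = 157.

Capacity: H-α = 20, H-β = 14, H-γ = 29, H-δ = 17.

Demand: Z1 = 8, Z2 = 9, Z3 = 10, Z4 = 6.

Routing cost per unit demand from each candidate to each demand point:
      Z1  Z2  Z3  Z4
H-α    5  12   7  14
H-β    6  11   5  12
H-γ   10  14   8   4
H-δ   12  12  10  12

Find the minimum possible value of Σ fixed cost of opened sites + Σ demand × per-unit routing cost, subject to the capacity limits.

Open {H-α, H-γ}; cheapest assignment that respects the capacities:
  H-α (cap 20, load 17): Z1, Z2 — cost 8×5 + 9×12 = 148
  H-γ (cap 29, load 16): Z3, Z4 — cost 10×8 + 6×4 = 104
  Shipping 252, fixed 311 → total 563.
  Any other capacity-feasible assignment to {H-α, H-γ} ships for at least 252.
Compare {H-β, H-γ}: its best feasible assignment gives total 574.
Compare {H-γ, H-δ}: its best feasible assignment gives total 591.
Every other set of open sites that can feasibly serve all demand totals ≥ 574 even under its best assignment. Minimum: 563.

563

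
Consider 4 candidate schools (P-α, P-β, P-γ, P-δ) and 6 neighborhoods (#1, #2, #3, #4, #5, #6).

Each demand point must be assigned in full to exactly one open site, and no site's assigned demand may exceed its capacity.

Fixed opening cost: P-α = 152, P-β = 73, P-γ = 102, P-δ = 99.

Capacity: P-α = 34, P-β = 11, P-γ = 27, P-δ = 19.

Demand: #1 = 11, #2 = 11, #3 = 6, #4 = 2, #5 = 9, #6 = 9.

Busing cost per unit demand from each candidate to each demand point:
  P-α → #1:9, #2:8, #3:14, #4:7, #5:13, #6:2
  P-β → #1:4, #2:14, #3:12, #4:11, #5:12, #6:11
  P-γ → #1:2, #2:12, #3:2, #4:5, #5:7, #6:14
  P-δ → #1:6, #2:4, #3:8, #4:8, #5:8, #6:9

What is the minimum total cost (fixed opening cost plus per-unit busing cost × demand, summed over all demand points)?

471

Open {P-α, P-γ}; cheapest assignment that respects the capacities:
  P-α (cap 34, load 22): #2, #4, #6 — cost 11×8 + 2×7 + 9×2 = 120
  P-γ (cap 27, load 26): #1, #3, #5 — cost 11×2 + 6×2 + 9×7 = 97
  Shipping 217, fixed 254 → total 471.
  Any other capacity-feasible assignment to {P-α, P-γ} ships for at least 217.
Compare {P-α, P-γ, P-δ}: its best feasible assignment gives total 526.
Compare {P-β, P-γ, P-δ}: its best feasible assignment gives total 530.
Every other set of open sites that can feasibly serve all demand totals ≥ 526 even under its best assignment. Minimum: 471.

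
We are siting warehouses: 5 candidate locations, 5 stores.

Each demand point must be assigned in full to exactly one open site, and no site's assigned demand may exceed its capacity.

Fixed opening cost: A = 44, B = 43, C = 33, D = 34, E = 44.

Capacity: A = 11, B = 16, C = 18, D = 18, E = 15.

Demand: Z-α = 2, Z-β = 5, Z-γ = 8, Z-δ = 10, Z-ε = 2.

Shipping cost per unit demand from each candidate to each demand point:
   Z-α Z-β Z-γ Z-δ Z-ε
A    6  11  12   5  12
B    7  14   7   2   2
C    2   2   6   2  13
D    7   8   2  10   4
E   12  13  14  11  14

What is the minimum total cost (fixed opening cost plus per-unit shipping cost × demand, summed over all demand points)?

125

Open {C, D}; cheapest assignment that respects the capacities:
  C (cap 18, load 17): Z-α, Z-β, Z-δ — cost 2×2 + 5×2 + 10×2 = 34
  D (cap 18, load 10): Z-γ, Z-ε — cost 8×2 + 2×4 = 24
  Shipping 58, fixed 67 → total 125.
  Any other capacity-feasible assignment to {C, D} ships for at least 58.
Compare {B, C}: its best feasible assignment gives total 162.
Compare {B, C, D}: its best feasible assignment gives total 164.
Every other set of open sites that can feasibly serve all demand totals ≥ 162 even under its best assignment. Minimum: 125.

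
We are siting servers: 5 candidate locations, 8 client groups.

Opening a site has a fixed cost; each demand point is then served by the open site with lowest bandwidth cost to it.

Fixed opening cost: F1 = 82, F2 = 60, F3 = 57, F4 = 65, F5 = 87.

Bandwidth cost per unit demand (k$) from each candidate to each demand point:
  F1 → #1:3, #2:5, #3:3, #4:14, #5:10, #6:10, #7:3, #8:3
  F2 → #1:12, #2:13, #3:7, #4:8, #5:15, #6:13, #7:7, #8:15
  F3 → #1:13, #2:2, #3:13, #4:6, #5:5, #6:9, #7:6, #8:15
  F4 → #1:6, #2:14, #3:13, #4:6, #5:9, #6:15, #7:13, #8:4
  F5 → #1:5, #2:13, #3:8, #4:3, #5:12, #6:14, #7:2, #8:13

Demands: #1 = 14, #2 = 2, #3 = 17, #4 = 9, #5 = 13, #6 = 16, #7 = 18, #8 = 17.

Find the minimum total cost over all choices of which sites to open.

604

Open {F1, F3}: assign each demand point to its cheapest open site.
  #1→F1 14×3=42, #2→F3 2×2=4, #3→F1 17×3=51, #4→F3 9×6=54, #5→F3 13×5=65, #6→F3 16×9=144, #7→F1 18×3=54, #8→F1 17×3=51
  bandwidth cost 465, fixed 139 → total 604.
Compare {F1, F3, F5}: bandwidth cost 420 + fixed 226 = 646.
Compare {F1, F2, F3}: bandwidth cost 465 + fixed 199 = 664.
Compare {F1, F3, F4}: bandwidth cost 465 + fixed 204 = 669.
All other subsets cost ≥ 646. Minimum total cost: 604.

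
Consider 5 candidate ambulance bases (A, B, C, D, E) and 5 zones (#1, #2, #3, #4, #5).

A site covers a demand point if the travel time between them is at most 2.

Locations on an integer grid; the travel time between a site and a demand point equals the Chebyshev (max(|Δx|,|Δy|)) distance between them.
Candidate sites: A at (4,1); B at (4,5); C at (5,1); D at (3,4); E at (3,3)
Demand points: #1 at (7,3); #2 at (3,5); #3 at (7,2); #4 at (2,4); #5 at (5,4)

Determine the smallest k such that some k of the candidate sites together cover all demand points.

Coverage sets (demand points within 2 of each site):
  A: {}
  B: {#2, #4, #5}
  C: {#1, #3}
  D: {#2, #4, #5}
  E: {#2, #4, #5}
No single site covers all 5 demand points.
But {B, C} covers everything, so the minimum is 2.

2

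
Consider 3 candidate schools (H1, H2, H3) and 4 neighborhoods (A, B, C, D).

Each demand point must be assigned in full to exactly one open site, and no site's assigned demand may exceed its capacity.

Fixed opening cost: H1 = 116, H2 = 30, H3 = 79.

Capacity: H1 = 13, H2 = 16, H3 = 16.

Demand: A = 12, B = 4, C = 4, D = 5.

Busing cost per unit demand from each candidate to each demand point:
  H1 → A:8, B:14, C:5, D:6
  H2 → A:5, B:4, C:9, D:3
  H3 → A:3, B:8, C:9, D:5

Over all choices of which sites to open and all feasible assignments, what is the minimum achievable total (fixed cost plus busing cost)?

212

Open {H2, H3}; cheapest assignment that respects the capacities:
  H2 (cap 16, load 13): B, C, D — cost 4×4 + 4×9 + 5×3 = 67
  H3 (cap 16, load 12): A — cost 12×3 = 36
  Shipping 103, fixed 109 → total 212.
  Any other capacity-feasible assignment to {H2, H3} ships for at least 103.
Compare {H1, H2}: its best feasible assignment gives total 272.
Compare {H1, H2, H3}: its best feasible assignment gives total 312.
Every other set of open sites that can feasibly serve all demand totals ≥ 272 even under its best assignment. Minimum: 212.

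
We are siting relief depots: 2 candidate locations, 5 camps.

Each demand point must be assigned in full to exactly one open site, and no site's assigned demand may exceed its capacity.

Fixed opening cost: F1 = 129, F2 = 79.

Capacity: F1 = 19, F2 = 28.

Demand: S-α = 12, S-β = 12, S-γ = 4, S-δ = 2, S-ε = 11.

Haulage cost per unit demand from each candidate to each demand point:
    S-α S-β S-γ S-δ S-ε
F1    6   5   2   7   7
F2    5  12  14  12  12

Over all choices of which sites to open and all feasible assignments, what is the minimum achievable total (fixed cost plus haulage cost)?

482

Open {F1, F2}; cheapest assignment that respects the capacities:
  F1 (cap 19, load 18): S-β, S-γ, S-δ — cost 12×5 + 4×2 + 2×7 = 82
  F2 (cap 28, load 23): S-α, S-ε — cost 12×5 + 11×12 = 192
  Shipping 274, fixed 208 → total 482.
  Any other capacity-feasible assignment to {F1, F2} ships for at least 274.
Total demand is 41 and no other set of sites has combined capacity ≥ 41, so {F1, F2} is the only feasible choice of open sites. Minimum: 482.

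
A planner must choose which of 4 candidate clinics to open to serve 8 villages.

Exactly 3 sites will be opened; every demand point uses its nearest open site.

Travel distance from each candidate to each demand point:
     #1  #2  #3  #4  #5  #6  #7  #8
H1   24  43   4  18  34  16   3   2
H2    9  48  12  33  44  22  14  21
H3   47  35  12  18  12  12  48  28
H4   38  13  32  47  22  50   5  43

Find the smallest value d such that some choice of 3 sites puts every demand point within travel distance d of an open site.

Open {H2, H3, H4}.
  Farthest demand point is #8 at travel distance 21 (to H2); all others are ≤ 21.
With {H1, H2, H4} the worst case is 22.
With {H1, H3, H4} the worst case is 24.
No size-3 selection achieves below 21.

21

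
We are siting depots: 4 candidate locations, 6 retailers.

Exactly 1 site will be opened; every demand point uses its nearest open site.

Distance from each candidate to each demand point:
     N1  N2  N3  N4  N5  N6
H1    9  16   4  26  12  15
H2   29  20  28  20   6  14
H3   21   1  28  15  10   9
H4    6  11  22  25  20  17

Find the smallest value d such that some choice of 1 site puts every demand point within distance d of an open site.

Open {H4}.
  Farthest demand point is N4 at distance 25 (to H4); all others are ≤ 25.
With {H1} the worst case is 26.
With {H3} the worst case is 28.
No size-1 selection achieves below 25.

25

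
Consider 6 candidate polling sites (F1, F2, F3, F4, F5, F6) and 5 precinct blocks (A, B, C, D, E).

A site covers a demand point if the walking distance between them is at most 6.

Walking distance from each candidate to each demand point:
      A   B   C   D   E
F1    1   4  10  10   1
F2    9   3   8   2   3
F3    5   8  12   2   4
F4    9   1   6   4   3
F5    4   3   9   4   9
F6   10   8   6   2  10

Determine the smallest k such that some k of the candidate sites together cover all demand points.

Coverage sets (demand points within 6 of each site):
  F1: {A, B, E}
  F2: {B, D, E}
  F3: {A, D, E}
  F4: {B, C, D, E}
  F5: {A, B, D}
  F6: {C, D}
No single site covers all 5 demand points.
But {F1, F4} covers everything, so the minimum is 2.

2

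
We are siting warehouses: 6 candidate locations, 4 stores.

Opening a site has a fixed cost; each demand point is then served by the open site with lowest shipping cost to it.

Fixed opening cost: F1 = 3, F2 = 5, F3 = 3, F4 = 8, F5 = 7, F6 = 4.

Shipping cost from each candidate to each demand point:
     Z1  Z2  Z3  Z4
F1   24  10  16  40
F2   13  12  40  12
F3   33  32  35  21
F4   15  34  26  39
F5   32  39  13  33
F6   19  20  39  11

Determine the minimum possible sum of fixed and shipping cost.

59

Open {F1, F2}: assign each demand point to its cheapest open site.
  Z1→F2 13, Z2→F1 10, Z3→F1 16, Z4→F2 12
  shipping cost 51, fixed 8 → total 59.
Compare {F2, F5}: shipping cost 50 + fixed 12 = 62.
Compare {F1, F2, F3}: shipping cost 51 + fixed 11 = 62.
Compare {F1, F2, F6}: shipping cost 50 + fixed 12 = 62.
All other subsets cost ≥ 62. Minimum total cost: 59.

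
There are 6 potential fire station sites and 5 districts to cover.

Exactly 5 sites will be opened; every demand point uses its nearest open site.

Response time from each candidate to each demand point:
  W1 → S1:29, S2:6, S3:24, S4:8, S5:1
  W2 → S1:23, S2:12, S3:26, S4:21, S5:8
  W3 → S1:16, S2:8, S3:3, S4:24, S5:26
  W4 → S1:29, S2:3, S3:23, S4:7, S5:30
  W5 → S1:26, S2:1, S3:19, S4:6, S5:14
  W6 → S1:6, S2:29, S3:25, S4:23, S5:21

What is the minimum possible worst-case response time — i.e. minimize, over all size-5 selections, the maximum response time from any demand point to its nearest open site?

6

Open {W1, W2, W3, W5, W6}.
  Farthest demand point is S1 at response time 6 (to W6); all others are ≤ 6.
With {W1, W3, W4, W5, W6} the worst case is 6.
With {W1, W2, W3, W4, W6} the worst case is 7.
No size-5 selection achieves below 6.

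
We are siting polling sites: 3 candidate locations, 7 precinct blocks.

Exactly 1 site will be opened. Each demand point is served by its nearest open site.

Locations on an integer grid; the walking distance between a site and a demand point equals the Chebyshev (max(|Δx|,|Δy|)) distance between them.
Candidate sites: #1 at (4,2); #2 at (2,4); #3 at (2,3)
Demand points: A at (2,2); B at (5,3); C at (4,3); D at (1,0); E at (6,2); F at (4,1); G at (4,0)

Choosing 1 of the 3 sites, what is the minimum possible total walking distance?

12

Open {#1}.
  A→#1 2, B→#1 1, C→#1 1, D→#1 3, E→#1 2, F→#1 1, G→#1 2  ⇒ total 12.
Compare {#3}: total 18.
Compare {#2}: total 22.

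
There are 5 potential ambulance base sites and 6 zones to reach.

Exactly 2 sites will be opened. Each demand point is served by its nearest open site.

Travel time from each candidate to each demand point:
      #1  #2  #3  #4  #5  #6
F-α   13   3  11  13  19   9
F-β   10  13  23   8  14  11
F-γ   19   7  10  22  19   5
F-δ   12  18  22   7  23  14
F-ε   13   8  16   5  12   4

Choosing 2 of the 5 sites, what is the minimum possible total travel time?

Open {F-α, F-ε}.
  #1→F-α 13, #2→F-α 3, #3→F-α 11, #4→F-ε 5, #5→F-ε 12, #6→F-ε 4  ⇒ total 48.
Compare {F-γ, F-ε}: total 51.
Compare {F-β, F-γ}: total 54.
No size-2 selection does better; minimum is 48.

48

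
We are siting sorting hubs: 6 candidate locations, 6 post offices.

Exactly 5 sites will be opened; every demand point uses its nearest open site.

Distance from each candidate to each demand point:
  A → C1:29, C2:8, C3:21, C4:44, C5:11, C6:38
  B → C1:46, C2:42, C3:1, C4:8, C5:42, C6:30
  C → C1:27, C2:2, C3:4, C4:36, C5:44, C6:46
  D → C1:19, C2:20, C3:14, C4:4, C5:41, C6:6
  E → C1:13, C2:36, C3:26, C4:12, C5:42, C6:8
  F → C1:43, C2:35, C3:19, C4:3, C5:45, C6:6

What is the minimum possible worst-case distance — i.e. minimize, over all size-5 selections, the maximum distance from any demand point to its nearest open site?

Open {A, B, C, D, E}.
  Farthest demand point is C1 at distance 13 (to E); all others are ≤ 13.
With {A, B, C, E, F} the worst case is 13.
With {A, B, D, E, F} the worst case is 13.
No size-5 selection achieves below 13.

13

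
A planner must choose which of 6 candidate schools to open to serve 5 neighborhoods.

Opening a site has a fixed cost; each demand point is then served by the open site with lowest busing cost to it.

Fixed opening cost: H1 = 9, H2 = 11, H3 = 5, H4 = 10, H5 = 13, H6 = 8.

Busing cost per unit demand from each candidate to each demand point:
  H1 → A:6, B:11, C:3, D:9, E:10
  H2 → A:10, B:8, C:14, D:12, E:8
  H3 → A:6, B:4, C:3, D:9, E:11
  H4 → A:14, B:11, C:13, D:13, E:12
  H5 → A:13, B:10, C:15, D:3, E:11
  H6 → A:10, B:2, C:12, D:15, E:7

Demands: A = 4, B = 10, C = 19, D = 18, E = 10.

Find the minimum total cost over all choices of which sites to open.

Open {H3, H5, H6}: assign each demand point to its cheapest open site.
  A→H3 4×6=24, B→H6 10×2=20, C→H3 19×3=57, D→H5 18×3=54, E→H6 10×7=70
  busing cost 225, fixed 26 → total 251.
Compare {H1, H5, H6}: busing cost 225 + fixed 30 = 255.
Compare {H1, H3, H5, H6}: busing cost 225 + fixed 35 = 260.
Compare {H3, H4, H5, H6}: busing cost 225 + fixed 36 = 261.
All other subsets cost ≥ 255. Minimum total cost: 251.

251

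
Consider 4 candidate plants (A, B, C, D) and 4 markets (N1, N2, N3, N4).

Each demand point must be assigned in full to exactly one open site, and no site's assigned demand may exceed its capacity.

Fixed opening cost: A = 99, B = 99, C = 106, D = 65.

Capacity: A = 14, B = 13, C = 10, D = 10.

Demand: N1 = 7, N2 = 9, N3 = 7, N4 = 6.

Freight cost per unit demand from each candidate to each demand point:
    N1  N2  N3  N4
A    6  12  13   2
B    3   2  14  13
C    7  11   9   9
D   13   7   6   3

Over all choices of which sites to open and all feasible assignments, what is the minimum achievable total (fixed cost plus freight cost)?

Open {A, B, D}; cheapest assignment that respects the capacities:
  A (cap 14, load 13): N1, N4 — cost 7×6 + 6×2 = 54
  B (cap 13, load 9): N2 — cost 9×2 = 18
  D (cap 10, load 7): N3 — cost 7×6 = 42
  Shipping 114, fixed 263 → total 377.
  Any other capacity-feasible assignment to {A, B, D} ships for at least 114.
Compare {A, B, C}: its best feasible assignment gives total 439.
Compare {A, C, D}: its best feasible assignment gives total 450.
Every other set of open sites that can feasibly serve all demand totals ≥ 439 even under its best assignment. Minimum: 377.

377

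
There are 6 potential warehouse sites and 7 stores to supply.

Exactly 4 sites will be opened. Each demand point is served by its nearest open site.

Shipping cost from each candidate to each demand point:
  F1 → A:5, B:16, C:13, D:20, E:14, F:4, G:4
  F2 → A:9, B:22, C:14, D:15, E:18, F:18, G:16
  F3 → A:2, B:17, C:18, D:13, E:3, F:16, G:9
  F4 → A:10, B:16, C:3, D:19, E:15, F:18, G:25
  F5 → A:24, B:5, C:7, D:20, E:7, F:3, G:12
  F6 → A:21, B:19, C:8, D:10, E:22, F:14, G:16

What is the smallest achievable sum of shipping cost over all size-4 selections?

33

Open {F1, F3, F4, F5}.
  A→F3 2, B→F5 5, C→F4 3, D→F3 13, E→F3 3, F→F5 3, G→F1 4  ⇒ total 33.
Compare {F1, F3, F5, F6}: total 34.
Compare {F3, F4, F5, F6}: total 35.
No size-4 selection does better; minimum is 33.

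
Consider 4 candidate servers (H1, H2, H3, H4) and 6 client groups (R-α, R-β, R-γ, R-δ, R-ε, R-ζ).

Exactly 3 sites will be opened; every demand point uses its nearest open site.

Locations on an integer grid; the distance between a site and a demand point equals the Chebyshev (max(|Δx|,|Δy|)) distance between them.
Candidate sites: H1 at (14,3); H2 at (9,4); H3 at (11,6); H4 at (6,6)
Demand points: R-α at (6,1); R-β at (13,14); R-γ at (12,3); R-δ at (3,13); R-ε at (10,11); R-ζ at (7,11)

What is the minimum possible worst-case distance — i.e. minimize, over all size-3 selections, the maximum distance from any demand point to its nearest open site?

8

Open {H1, H2, H3}.
  Farthest demand point is R-β at distance 8 (to H3); all others are ≤ 8.
With {H1, H2, H4} the worst case is 8.
With {H1, H3, H4} the worst case is 8.
No size-3 selection achieves below 8.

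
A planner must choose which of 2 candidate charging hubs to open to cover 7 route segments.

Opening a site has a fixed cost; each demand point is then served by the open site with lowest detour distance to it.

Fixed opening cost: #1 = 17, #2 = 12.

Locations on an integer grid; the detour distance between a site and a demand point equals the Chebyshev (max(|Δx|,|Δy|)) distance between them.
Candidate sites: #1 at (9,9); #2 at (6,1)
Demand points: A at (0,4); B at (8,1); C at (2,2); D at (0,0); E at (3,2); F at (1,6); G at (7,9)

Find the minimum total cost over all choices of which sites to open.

Open {#2}: assign each demand point to its cheapest open site.
  A→#2 6, B→#2 2, C→#2 4, D→#2 6, E→#2 3, F→#2 5, G→#2 8
  detour distance 34, fixed 12 → total 46.
Compare {#1, #2}: detour distance 28 + fixed 29 = 57.
Compare {#1}: detour distance 50 + fixed 17 = 67.

46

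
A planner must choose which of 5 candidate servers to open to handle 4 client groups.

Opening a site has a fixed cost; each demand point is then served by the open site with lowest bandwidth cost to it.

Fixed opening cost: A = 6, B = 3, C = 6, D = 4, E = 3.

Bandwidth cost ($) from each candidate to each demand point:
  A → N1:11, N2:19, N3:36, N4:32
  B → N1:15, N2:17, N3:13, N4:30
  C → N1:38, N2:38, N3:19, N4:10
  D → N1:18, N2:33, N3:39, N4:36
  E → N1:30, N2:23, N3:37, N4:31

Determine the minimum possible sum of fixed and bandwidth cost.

Open {B, C}: assign each demand point to its cheapest open site.
  N1→B 15, N2→B 17, N3→B 13, N4→C 10
  bandwidth cost 55, fixed 9 → total 64.
Compare {A, B, C}: bandwidth cost 51 + fixed 15 = 66.
Compare {B, C, E}: bandwidth cost 55 + fixed 12 = 67.
Compare {B, C, D}: bandwidth cost 55 + fixed 13 = 68.
All other subsets cost ≥ 66. Minimum total cost: 64.

64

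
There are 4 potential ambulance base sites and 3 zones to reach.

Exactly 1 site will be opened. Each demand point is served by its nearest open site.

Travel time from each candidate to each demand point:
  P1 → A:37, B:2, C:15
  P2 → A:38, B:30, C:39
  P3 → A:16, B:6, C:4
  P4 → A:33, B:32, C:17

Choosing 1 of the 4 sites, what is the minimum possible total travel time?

26

Open {P3}.
  A→P3 16, B→P3 6, C→P3 4  ⇒ total 26.
Compare {P1}: total 54.
Compare {P4}: total 82.
No size-1 selection does better; minimum is 26.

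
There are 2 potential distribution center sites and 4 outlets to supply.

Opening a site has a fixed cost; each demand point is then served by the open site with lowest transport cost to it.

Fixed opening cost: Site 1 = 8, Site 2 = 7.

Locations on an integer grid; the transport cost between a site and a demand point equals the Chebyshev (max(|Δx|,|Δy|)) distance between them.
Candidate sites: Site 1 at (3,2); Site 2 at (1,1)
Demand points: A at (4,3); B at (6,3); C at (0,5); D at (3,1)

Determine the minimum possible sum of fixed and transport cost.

Open {Site 1}: assign each demand point to its cheapest open site.
  A→Site 1 1, B→Site 1 3, C→Site 1 3, D→Site 1 1
  transport cost 8, fixed 8 → total 16.
Compare {Site 2}: transport cost 14 + fixed 7 = 21.
Compare {Site 1, Site 2}: transport cost 8 + fixed 15 = 23.

16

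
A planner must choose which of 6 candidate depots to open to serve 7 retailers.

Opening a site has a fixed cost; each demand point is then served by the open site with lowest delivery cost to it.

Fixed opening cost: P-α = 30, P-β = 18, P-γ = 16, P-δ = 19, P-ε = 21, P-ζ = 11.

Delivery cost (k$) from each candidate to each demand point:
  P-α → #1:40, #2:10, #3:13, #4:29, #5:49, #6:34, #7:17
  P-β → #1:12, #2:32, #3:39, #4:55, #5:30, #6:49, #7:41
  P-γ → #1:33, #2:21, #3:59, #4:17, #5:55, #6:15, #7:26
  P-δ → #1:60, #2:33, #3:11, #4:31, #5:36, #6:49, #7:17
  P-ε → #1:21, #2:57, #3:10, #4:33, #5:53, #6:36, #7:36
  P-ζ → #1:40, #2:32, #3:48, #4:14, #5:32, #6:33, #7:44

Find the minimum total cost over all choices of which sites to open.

176

Open {P-β, P-γ, P-δ}: assign each demand point to its cheapest open site.
  #1→P-β 12, #2→P-γ 21, #3→P-δ 11, #4→P-γ 17, #5→P-β 30, #6→P-γ 15, #7→P-δ 17
  delivery cost 123, fixed 53 → total 176.
Compare {P-α, P-β, P-γ}: delivery cost 114 + fixed 64 = 178.
Compare {P-β, P-γ, P-δ, P-ζ}: delivery cost 120 + fixed 64 = 184.
Compare {P-γ, P-δ}: delivery cost 150 + fixed 35 = 185.
All other subsets cost ≥ 178. Minimum total cost: 176.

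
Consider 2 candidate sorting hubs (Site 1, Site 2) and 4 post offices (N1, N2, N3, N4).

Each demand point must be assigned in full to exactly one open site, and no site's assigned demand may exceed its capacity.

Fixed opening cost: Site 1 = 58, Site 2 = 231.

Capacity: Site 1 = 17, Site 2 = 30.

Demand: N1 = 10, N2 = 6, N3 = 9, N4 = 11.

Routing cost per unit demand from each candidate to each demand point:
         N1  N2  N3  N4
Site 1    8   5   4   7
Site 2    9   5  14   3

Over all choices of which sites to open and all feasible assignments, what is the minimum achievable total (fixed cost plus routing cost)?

Open {Site 1, Site 2}; cheapest assignment that respects the capacities:
  Site 1 (cap 17, load 15): N2, N3 — cost 6×5 + 9×4 = 66
  Site 2 (cap 30, load 21): N1, N4 — cost 10×9 + 11×3 = 123
  Shipping 189, fixed 289 → total 478.
  Any other capacity-feasible assignment to {Site 1, Site 2} ships for at least 189.
Total demand is 36 and no other set of sites has combined capacity ≥ 36, so {Site 1, Site 2} is the only feasible choice of open sites. Minimum: 478.

478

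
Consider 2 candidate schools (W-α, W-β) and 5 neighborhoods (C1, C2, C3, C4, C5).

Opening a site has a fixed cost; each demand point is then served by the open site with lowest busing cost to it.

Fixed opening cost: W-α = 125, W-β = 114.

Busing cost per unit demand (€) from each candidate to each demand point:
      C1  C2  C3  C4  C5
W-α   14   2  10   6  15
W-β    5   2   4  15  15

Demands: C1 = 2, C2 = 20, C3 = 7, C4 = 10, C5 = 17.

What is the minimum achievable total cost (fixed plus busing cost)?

578

Open {W-α}: assign each demand point to its cheapest open site.
  C1→W-α 2×14=28, C2→W-α 20×2=40, C3→W-α 7×10=70, C4→W-α 10×6=60, C5→W-α 17×15=255
  busing cost 453, fixed 125 → total 578.
Compare {W-β}: busing cost 483 + fixed 114 = 597.
Compare {W-α, W-β}: busing cost 393 + fixed 239 = 632.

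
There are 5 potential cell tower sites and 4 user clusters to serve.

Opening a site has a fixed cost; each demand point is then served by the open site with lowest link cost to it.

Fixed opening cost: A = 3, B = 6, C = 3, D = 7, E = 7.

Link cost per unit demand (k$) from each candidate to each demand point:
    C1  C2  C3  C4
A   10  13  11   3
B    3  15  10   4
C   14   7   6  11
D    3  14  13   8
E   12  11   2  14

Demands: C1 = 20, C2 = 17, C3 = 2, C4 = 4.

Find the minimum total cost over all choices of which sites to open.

214

Open {A, B, C, E}: assign each demand point to its cheapest open site.
  C1→B 20×3=60, C2→C 17×7=119, C3→E 2×2=4, C4→A 4×3=12
  link cost 195, fixed 19 → total 214.
Compare {A, B, C}: link cost 203 + fixed 12 = 215.
Compare {B, C, E}: link cost 199 + fixed 16 = 215.
Compare {A, C, D, E}: link cost 195 + fixed 20 = 215.
All other subsets cost ≥ 215. Minimum total cost: 214.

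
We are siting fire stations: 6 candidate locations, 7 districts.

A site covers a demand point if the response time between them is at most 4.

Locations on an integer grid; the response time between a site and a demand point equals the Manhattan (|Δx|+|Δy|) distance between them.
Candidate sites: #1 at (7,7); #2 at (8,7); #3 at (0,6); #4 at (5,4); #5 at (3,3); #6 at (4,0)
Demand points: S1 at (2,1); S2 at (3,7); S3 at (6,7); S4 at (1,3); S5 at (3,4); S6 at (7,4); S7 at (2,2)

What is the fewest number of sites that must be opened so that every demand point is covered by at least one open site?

2

Coverage sets (demand points within 4 of each site):
  #1: {S2, S3, S6}
  #2: {S3, S6}
  #3: {S2, S4}
  #4: {S3, S5, S6}
  #5: {S1, S2, S4, S5, S7}
  #6: {S1, S7}
No single site covers all 7 demand points.
But {#1, #5} covers everything, so the minimum is 2.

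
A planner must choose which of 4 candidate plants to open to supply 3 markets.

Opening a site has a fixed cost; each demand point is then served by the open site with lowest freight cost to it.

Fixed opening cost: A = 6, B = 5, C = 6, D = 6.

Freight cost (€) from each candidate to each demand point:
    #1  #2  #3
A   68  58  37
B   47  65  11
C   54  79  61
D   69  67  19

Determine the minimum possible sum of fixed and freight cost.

127

Open {A, B}: assign each demand point to its cheapest open site.
  #1→B 47, #2→A 58, #3→B 11
  freight cost 116, fixed 11 → total 127.
Compare {B}: freight cost 123 + fixed 5 = 128.
Compare {A, B, C}: freight cost 116 + fixed 17 = 133.
Compare {A, B, D}: freight cost 116 + fixed 17 = 133.
All other subsets cost ≥ 128. Minimum total cost: 127.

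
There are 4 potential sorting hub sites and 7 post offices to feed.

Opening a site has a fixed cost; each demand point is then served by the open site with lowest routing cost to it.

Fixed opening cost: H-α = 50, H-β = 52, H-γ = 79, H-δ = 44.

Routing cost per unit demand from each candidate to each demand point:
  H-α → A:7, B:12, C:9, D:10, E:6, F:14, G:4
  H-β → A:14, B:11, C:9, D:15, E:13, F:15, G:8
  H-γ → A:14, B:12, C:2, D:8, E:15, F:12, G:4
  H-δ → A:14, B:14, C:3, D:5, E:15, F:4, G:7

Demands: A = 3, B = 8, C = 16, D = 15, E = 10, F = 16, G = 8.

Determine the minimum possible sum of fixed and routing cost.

490

Open {H-α, H-δ}: assign each demand point to its cheapest open site.
  A→H-α 3×7=21, B→H-α 8×12=96, C→H-δ 16×3=48, D→H-δ 15×5=75, E→H-α 10×6=60, F→H-δ 16×4=64, G→H-α 8×4=32
  routing cost 396, fixed 94 → total 490.
Compare {H-α, H-β, H-δ}: routing cost 388 + fixed 146 = 534.
Compare {H-α, H-γ, H-δ}: routing cost 380 + fixed 173 = 553.
Compare {H-δ}: routing cost 547 + fixed 44 = 591.
All other subsets cost ≥ 534. Minimum total cost: 490.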